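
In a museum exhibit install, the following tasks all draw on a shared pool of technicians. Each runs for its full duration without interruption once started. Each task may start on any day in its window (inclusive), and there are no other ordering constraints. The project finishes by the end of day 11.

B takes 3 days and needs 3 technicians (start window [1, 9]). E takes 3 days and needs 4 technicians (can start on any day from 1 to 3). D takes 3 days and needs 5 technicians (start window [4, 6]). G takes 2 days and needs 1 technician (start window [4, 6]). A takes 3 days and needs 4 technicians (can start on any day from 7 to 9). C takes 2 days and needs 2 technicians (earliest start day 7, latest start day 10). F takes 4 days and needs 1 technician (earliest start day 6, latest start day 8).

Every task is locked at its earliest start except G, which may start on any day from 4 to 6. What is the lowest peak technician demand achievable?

G@4: d1:7  d2:7  d3:7  d4:6  d5:6  d6:6  d7:7  d8:7  d9:5  d10:0  d11:0 → peak 7
G@5: d1:7  d2:7  d3:7  d4:5  d5:6  d6:7  d7:7  d8:7  d9:5  d10:0  d11:0 → peak 7
G@6: d1:7  d2:7  d3:7  d4:5  d5:5  d6:7  d7:8  d8:7  d9:5  d10:0  d11:0 → peak 8
Best is G@4, peak 7.

7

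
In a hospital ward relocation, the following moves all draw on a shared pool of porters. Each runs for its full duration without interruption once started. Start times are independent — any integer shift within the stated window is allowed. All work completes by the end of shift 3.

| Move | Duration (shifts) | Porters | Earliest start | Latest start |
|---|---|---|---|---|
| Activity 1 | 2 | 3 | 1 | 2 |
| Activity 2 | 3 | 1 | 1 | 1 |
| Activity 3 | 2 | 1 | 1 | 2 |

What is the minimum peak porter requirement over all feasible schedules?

Schedule Activity 1@1, Activity 2@1, Activity 3@1: s1:5  s2:5  s3:1 — peak 5.
No arrangement of the 4 feasible schedules does better.

5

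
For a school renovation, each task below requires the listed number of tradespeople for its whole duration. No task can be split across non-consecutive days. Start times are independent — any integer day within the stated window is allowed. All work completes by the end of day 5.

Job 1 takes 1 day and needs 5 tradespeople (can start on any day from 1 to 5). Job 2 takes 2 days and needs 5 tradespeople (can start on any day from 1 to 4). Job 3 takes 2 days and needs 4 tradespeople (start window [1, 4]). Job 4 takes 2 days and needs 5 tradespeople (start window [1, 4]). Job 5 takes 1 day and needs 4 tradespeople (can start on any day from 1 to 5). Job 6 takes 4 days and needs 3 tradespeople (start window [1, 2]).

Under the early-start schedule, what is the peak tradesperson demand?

Early-start schedule: Job 1@1, Job 2@1, Job 3@1, Job 4@1, Job 5@1, Job 6@1.
Load per day: day 1: 26, day 2: 17, day 3: 3, day 4: 3, day 5: 0.
Peak is 26.

26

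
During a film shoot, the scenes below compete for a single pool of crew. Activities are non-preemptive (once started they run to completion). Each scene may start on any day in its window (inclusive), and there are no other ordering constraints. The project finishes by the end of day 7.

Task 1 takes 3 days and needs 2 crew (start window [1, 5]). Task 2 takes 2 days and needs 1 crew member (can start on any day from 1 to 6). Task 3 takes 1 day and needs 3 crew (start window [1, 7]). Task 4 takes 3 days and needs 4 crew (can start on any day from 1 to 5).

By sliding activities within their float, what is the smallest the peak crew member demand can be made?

Early-start (Task 1@1, Task 2@1, Task 3@1, Task 4@1) gives peak 10: d1:10  d2:7  d3:6  d4:0  d5:0  d6:0  d7:0.
Shift Task 3→4, Task 4→5.
Schedule Task 1@1, Task 2@1, Task 3@4, Task 4@5: d1:3  d2:3  d3:2  d4:3  d5:4  d6:4  d7:4 — peak 4.
Total crew member-days = 23 over 7 days ⇒ peak ≥ ⌈23/7⌉ = 4, so 4 is optimal.

4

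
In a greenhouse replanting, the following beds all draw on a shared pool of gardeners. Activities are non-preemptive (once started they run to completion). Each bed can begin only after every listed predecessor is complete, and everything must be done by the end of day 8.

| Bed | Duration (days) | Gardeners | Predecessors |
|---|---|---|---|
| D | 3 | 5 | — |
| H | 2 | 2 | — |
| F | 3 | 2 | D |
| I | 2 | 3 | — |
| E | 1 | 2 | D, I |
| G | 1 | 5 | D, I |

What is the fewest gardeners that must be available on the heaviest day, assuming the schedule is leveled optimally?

5

Early-start (D@1, H@1, F@4, I@1, E@4, G@4) gives peak 10: d1:10  d2:10  d3:5  d4:9  d5:2  d6:2  d7:0  d8:0.
Shift H→6, I→4, E→7, G→8.
Schedule D@1, H@6, F@4, I@4, E@7, G@8: d1:5  d2:5  d3:5  d4:5  d5:5  d6:4  d7:4  d8:5 — peak 5.
Total gardener-days = 38 over 8 days ⇒ peak ≥ ⌈38/8⌉ = 5, so 5 is optimal.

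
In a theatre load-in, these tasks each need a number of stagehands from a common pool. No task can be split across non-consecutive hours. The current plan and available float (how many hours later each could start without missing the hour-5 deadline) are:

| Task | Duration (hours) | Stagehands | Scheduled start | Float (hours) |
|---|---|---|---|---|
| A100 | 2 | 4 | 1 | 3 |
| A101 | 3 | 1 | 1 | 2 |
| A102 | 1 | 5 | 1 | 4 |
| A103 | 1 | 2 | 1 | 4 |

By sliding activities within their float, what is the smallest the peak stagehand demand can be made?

Early-start (A100@1, A101@1, A102@1, A103@1) gives peak 12: h1:12  h2:5  h3:1  h4:0  h5:0.
Shift A102→4, A103→3.
Schedule A100@1, A101@1, A102@4, A103@3: h1:5  h2:5  h3:3  h4:5  h5:0 — peak 5.

5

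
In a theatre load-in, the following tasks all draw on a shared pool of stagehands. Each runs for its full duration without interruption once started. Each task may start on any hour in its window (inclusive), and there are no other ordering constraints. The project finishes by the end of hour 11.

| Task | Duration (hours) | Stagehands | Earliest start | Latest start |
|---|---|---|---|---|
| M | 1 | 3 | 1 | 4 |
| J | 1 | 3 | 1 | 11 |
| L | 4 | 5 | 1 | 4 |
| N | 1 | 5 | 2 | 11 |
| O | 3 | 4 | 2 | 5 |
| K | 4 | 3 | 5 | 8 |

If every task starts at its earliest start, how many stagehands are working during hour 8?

3

At early start, hour 8 has: K.
Demand: 3 = 3.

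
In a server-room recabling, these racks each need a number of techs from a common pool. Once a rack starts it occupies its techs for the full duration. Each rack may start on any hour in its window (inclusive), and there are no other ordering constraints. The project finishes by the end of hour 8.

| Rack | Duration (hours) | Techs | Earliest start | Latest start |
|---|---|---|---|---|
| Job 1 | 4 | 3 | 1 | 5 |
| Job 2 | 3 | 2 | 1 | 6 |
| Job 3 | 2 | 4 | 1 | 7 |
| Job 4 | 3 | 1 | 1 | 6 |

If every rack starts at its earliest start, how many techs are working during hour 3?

6

At early start, hour 3 has: Job 1, Job 2, Job 4.
Demand: 3 + 2 + 1 = 6.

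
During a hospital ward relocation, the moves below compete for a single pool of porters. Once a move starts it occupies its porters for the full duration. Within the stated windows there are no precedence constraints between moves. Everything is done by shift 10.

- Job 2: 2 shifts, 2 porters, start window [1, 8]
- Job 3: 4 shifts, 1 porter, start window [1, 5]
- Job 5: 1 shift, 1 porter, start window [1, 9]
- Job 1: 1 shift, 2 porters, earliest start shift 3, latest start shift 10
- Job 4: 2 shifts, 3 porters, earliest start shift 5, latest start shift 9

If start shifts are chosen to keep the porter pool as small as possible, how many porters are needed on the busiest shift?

3

Early-start (Job 2@1, Job 3@1, Job 5@1, Job 1@3, Job 4@5) gives peak 4: s1:4  s2:3  s3:3  s4:1  s5:3  s6:3  s7:0  s8:0  s9:0  s10:0.
Shift Job 5→3, Job 1→4.
Schedule Job 2@1, Job 3@1, Job 5@3, Job 1@4, Job 4@5: s1:3  s2:3  s3:2  s4:3  s5:3  s6:3  s7:0  s8:0  s9:0  s10:0 — peak 3.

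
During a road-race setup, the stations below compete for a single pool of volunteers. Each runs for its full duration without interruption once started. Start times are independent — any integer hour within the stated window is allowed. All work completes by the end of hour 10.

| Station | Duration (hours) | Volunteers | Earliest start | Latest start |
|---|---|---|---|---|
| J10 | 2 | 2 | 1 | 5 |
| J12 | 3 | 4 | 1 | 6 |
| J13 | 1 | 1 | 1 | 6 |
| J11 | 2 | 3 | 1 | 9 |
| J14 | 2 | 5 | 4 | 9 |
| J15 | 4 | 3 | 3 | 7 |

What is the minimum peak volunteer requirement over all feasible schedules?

6

Early-start (J10@1, J12@1, J13@1, J11@1, J14@4, J15@3) gives peak 10: h1:10  h2:9  h3:7  h4:8  h5:8  h6:3  h7:0  h8:0  h9:0  h10:0.
Shift J13→3, J11→4, J14→8, J15→4.
Schedule J10@1, J12@1, J13@3, J11@4, J14@8, J15@4: h1:6  h2:6  h3:5  h4:6  h5:6  h6:3  h7:3  h8:5  h9:5  h10:0 — peak 6.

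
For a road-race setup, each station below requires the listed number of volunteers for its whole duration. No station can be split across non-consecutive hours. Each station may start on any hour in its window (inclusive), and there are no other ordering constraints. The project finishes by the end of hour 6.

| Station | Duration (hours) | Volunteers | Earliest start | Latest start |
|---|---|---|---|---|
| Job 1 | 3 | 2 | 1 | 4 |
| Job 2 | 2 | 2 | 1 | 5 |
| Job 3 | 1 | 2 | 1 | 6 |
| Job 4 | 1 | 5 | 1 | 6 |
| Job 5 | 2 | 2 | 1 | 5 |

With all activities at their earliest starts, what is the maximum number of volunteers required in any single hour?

13

Early-start schedule: Job 1@1, Job 2@1, Job 3@1, Job 4@1, Job 5@1.
Load per hour: hour 1: 13, hour 2: 6, hour 3: 2, hour 4: 0, hour 5: 0, hour 6: 0.
Peak is 13.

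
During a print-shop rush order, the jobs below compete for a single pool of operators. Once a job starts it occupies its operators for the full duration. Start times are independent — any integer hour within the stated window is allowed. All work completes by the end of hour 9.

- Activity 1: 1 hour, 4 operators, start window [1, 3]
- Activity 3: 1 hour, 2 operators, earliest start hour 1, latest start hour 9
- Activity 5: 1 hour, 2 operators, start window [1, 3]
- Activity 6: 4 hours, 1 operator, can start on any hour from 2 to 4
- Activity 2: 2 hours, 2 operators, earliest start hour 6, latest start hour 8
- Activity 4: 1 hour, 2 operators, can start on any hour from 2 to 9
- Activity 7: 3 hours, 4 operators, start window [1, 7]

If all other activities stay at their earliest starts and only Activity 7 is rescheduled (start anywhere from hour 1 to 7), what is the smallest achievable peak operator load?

Activity 7@1: h1:12  h2:7  h3:5  h4:1  h5:1  h6:2  h7:2  h8:0  h9:0 → peak 12
Activity 7@2: h1:8  h2:7  h3:5  h4:5  h5:1  h6:2  h7:2  h8:0  h9:0 → peak 8
Activity 7@3: h1:8  h2:3  h3:5  h4:5  h5:5  h6:2  h7:2  h8:0  h9:0 → peak 8
Activity 7@4: h1:8  h2:3  h3:1  h4:5  h5:5  h6:6  h7:2  h8:0  h9:0 → peak 8
Activity 7@5: h1:8  h2:3  h3:1  h4:1  h5:5  h6:6  h7:6  h8:0  h9:0 → peak 8
Activity 7@6: h1:8  h2:3  h3:1  h4:1  h5:1  h6:6  h7:6  h8:4  h9:0 → peak 8
Activity 7@7: h1:8  h2:3  h3:1  h4:1  h5:1  h6:2  h7:6  h8:4  h9:4 → peak 8
Best is Activity 7@2, peak 8.

8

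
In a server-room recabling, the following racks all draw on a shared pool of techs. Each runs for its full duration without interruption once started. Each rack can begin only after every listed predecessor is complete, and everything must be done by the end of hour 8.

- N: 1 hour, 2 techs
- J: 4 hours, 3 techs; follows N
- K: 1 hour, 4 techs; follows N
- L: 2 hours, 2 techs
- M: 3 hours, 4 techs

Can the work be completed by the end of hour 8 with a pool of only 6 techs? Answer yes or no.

Schedule N@1, J@4, K@8, L@2, M@1: h1:6  h2:6  h3:6  h4:3  h5:3  h6:3  h7:3  h8:4 — peak 6 ≤ 6.

yes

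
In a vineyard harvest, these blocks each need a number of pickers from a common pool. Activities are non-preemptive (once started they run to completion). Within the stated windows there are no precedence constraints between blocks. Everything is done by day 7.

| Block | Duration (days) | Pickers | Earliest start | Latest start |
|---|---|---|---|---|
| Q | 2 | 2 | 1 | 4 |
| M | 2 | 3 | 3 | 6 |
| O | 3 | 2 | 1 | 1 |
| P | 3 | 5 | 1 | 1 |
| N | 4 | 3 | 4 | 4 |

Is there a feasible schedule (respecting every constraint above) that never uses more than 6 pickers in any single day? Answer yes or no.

no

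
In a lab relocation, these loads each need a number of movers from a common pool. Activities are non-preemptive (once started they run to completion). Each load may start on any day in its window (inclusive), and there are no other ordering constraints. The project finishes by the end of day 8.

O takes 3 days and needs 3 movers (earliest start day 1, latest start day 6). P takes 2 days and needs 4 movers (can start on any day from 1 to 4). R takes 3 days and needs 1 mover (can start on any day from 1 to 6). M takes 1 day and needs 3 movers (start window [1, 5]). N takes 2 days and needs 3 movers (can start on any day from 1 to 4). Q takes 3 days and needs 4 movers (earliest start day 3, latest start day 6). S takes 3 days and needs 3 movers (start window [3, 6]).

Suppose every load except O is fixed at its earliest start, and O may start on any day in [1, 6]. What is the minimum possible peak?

O@1: d1:14  d2:11  d3:11  d4:7  d5:7  d6:0  d7:0  d8:0 → peak 14
O@2: d1:11  d2:11  d3:11  d4:10  d5:7  d6:0  d7:0  d8:0 → peak 11
O@3: d1:11  d2:8  d3:11  d4:10  d5:10  d6:0  d7:0  d8:0 → peak 11
O@4: d1:11  d2:8  d3:8  d4:10  d5:10  d6:3  d7:0  d8:0 → peak 11
O@5: d1:11  d2:8  d3:8  d4:7  d5:10  d6:3  d7:3  d8:0 → peak 11
O@6: d1:11  d2:8  d3:8  d4:7  d5:7  d6:3  d7:3  d8:3 → peak 11
Best is O@2, peak 11.

11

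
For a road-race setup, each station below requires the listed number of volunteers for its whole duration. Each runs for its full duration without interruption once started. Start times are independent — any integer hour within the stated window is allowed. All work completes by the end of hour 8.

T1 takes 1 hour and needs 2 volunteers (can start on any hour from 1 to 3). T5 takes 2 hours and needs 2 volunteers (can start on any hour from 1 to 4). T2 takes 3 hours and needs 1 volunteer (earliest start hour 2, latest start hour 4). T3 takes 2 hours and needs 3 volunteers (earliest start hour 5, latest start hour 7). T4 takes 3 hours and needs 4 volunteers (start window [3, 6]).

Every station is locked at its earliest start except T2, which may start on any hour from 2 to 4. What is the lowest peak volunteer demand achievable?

7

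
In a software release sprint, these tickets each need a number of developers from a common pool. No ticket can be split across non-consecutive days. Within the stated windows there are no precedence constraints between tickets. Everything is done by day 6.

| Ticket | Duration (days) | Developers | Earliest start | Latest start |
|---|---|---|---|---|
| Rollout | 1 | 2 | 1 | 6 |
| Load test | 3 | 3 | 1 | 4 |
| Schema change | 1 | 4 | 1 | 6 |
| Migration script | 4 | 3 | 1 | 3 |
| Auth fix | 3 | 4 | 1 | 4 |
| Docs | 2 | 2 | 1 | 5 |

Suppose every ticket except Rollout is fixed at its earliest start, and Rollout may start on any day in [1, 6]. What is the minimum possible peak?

16

Rollout@1: d1:18  d2:12  d3:10  d4:3  d5:0  d6:0 → peak 18
Rollout@2: d1:16  d2:14  d3:10  d4:3  d5:0  d6:0 → peak 16
Rollout@3: d1:16  d2:12  d3:12  d4:3  d5:0  d6:0 → peak 16
Rollout@4: d1:16  d2:12  d3:10  d4:5  d5:0  d6:0 → peak 16
Rollout@5: d1:16  d2:12  d3:10  d4:3  d5:2  d6:0 → peak 16
Rollout@6: d1:16  d2:12  d3:10  d4:3  d5:0  d6:2 → peak 16
Best is Rollout@2, peak 16.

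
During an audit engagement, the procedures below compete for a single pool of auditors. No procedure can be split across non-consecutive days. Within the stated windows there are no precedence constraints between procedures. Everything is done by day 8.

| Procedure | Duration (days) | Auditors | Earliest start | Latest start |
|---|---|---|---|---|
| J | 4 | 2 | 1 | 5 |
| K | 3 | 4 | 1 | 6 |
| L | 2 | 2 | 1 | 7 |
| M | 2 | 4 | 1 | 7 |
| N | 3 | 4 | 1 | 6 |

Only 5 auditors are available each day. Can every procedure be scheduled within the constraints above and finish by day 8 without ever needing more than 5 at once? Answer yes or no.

Total auditor-days = 44; over 8 days the average is 44/8 > 5, so some day must exceed 5.

no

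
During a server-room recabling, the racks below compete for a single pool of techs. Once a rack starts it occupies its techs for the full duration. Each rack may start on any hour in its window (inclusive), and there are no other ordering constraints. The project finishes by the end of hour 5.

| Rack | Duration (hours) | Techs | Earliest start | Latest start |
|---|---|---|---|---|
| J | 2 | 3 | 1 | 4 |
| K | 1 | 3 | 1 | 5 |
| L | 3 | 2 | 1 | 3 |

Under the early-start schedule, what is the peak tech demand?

8

Early-start schedule: J@1, K@1, L@1.
Load per hour: hour 1: 8, hour 2: 5, hour 3: 2, hour 4: 0, hour 5: 0.
Peak is 8.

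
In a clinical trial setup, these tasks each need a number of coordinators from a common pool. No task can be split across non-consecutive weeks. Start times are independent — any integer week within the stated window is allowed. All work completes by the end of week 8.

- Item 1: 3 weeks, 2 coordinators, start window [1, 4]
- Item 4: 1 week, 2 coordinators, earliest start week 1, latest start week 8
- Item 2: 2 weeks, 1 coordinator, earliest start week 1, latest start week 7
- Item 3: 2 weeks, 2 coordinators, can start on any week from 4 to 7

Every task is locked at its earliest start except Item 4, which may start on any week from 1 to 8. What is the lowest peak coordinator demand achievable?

3

Item 4@1: w1:5  w2:3  w3:2  w4:2  w5:2  w6:0  w7:0  w8:0 → peak 5
Item 4@2: w1:3  w2:5  w3:2  w4:2  w5:2  w6:0  w7:0  w8:0 → peak 5
Item 4@3: w1:3  w2:3  w3:4  w4:2  w5:2  w6:0  w7:0  w8:0 → peak 4
Item 4@4: w1:3  w2:3  w3:2  w4:4  w5:2  w6:0  w7:0  w8:0 → peak 4
Item 4@5: w1:3  w2:3  w3:2  w4:2  w5:4  w6:0  w7:0  w8:0 → peak 4
Item 4@6: w1:3  w2:3  w3:2  w4:2  w5:2  w6:2  w7:0  w8:0 → peak 3
Item 4@7: w1:3  w2:3  w3:2  w4:2  w5:2  w6:0  w7:2  w8:0 → peak 3
Item 4@8: w1:3  w2:3  w3:2  w4:2  w5:2  w6:0  w7:0  w8:2 → peak 3
Best is Item 4@6, peak 3.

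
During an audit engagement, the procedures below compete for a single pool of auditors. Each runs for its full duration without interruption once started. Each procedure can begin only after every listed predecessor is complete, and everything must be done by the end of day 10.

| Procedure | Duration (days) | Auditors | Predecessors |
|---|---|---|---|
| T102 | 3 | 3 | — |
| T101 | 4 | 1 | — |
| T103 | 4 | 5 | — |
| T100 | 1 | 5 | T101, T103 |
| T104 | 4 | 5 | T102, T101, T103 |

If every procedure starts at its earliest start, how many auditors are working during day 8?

At early start, day 8 has: T104.
Demand: 5 = 5.

5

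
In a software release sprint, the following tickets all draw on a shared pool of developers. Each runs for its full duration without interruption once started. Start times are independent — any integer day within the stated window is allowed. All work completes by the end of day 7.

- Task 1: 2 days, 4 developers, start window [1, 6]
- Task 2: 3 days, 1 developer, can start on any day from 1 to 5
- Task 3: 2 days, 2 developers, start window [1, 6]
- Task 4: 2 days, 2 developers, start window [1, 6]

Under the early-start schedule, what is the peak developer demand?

Early-start schedule: Task 1@1, Task 2@1, Task 3@1, Task 4@1.
Load per day: day 1: 9, day 2: 9, day 3: 1, day 4: 0, day 5: 0, day 6: 0, day 7: 0.
Peak is 9.

9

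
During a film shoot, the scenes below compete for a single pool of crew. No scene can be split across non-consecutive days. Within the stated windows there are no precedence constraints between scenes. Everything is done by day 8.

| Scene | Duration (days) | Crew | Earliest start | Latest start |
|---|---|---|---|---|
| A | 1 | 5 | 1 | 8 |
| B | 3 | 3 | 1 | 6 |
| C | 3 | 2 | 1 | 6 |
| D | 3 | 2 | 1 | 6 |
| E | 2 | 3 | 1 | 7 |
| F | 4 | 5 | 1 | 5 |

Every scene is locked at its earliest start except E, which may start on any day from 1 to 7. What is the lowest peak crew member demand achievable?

E@1: d1:20  d2:15  d3:12  d4:5  d5:0  d6:0  d7:0  d8:0 → peak 20
E@2: d1:17  d2:15  d3:15  d4:5  d5:0  d6:0  d7:0  d8:0 → peak 17
E@3: d1:17  d2:12  d3:15  d4:8  d5:0  d6:0  d7:0  d8:0 → peak 17
E@4: d1:17  d2:12  d3:12  d4:8  d5:3  d6:0  d7:0  d8:0 → peak 17
E@5: d1:17  d2:12  d3:12  d4:5  d5:3  d6:3  d7:0  d8:0 → peak 17
E@6: d1:17  d2:12  d3:12  d4:5  d5:0  d6:3  d7:3  d8:0 → peak 17
E@7: d1:17  d2:12  d3:12  d4:5  d5:0  d6:0  d7:3  d8:3 → peak 17
Best is E@2, peak 17.

17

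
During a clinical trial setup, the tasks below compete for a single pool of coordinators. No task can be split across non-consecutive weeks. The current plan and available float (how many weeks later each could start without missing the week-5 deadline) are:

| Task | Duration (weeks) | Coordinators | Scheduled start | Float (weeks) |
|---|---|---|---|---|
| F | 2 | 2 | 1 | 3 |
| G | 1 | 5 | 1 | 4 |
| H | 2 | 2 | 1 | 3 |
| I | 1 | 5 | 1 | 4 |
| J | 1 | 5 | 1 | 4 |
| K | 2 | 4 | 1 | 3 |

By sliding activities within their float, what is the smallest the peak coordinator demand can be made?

Early-start (F@1, G@1, H@1, I@1, J@1, K@1) gives peak 23: w1:23  w2:8  w3:0  w4:0  w5:0.
Shift H→3, I→2, J→3, K→4.
Schedule F@1, G@1, H@3, I@2, J@3, K@4: w1:7  w2:7  w3:7  w4:6  w5:4 — peak 7.
Total coordinator-weeks = 31 over 5 weeks ⇒ peak ≥ ⌈31/5⌉ = 7, so 7 is optimal.

7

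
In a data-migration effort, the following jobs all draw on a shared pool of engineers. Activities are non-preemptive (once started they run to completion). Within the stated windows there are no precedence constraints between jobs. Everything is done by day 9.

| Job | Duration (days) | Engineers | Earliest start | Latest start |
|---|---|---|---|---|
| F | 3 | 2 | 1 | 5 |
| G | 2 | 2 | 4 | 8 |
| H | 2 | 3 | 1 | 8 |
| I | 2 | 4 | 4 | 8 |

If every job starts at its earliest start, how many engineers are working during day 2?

5

At early start, day 2 has: F, H.
Demand: 2 + 3 = 5.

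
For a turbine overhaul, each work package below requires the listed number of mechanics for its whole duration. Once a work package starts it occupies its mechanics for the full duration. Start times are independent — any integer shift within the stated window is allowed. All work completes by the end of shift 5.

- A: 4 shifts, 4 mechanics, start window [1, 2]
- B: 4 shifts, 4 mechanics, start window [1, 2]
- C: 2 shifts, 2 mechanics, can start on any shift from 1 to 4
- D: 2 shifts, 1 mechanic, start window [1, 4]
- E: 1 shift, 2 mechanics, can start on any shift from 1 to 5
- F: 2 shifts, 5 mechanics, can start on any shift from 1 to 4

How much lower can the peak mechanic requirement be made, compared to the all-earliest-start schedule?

5

Early-start peak: s1:18  s2:16  s3:8  s4:8  s5:0 ⇒ 18.
Leveled (A@1, B@1, C@1, D@1, E@1, F@3): s1:13  s2:11  s3:13  s4:13  s5:0 ⇒ 13.
Reduction 18 − 13 = 5.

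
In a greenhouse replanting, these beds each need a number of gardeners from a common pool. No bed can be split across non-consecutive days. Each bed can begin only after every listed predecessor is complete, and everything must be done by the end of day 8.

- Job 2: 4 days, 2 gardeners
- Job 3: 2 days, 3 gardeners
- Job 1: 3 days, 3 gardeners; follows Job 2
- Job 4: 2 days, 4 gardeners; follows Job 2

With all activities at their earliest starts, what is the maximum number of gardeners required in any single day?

7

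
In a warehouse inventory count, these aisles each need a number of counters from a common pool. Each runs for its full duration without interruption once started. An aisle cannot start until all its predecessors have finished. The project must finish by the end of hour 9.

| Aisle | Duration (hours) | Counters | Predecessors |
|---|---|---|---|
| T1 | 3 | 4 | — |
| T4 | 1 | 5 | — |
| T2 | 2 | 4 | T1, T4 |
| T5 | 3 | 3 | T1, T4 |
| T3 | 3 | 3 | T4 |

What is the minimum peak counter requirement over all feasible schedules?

6

Early-start (T1@1, T4@1, T2@4, T5@4, T3@2) gives peak 10: h1:9  h2:7  h3:7  h4:10  h5:7  h6:3  h7:0  h8:0  h9:0.
Shift T4→4, T2→5, T5→7, T3→7.
Schedule T1@1, T4@4, T2@5, T5@7, T3@7: h1:4  h2:4  h3:4  h4:5  h5:4  h6:4  h7:6  h8:6  h9:6 — peak 6.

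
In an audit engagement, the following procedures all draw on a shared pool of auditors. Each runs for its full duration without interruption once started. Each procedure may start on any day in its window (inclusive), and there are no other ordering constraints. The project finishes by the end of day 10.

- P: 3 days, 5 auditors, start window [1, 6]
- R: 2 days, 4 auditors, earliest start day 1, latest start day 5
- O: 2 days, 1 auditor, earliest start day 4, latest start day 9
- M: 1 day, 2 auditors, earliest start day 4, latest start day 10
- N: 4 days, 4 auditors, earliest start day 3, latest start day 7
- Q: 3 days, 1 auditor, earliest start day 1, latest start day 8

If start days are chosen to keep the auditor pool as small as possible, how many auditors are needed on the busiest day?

5

Early-start (P@1, R@1, O@4, M@4, N@3, Q@1) gives peak 10: d1:10  d2:10  d3:10  d4:7  d5:5  d6:4  d7:0  d8:0  d9:0  d10:0.
Shift R→4, M→6, N→7, Q→6.
Schedule P@1, R@4, O@4, M@6, N@7, Q@6: d1:5  d2:5  d3:5  d4:5  d5:5  d6:3  d7:5  d8:5  d9:4  d10:4 — peak 5.
Total auditor-days = 46 over 10 days ⇒ peak ≥ ⌈46/10⌉ = 5, so 5 is optimal.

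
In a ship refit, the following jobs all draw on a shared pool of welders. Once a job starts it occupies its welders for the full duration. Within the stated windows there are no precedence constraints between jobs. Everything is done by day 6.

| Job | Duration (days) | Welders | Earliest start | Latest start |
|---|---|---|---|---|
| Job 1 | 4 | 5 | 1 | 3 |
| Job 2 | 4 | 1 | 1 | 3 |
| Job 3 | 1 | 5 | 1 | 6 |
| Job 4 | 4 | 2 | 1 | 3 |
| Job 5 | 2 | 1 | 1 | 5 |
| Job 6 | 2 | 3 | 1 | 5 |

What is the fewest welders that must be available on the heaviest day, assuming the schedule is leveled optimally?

Early-start (Job 1@1, Job 2@1, Job 3@1, Job 4@1, Job 5@1, Job 6@1) gives peak 17: d1:17  d2:12  d3:8  d4:8  d5:0  d6:0.
Shift Job 3→5, Job 6→5.
Schedule Job 1@1, Job 2@1, Job 3@5, Job 4@1, Job 5@1, Job 6@5: d1:9  d2:9  d3:8  d4:8  d5:8  d6:3 — peak 9.

9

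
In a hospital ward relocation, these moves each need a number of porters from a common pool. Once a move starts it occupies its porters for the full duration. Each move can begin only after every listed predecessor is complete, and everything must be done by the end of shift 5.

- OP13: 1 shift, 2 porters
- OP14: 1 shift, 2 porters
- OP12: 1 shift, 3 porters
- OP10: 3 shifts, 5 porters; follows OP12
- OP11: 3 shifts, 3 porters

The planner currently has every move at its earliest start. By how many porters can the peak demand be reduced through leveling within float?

2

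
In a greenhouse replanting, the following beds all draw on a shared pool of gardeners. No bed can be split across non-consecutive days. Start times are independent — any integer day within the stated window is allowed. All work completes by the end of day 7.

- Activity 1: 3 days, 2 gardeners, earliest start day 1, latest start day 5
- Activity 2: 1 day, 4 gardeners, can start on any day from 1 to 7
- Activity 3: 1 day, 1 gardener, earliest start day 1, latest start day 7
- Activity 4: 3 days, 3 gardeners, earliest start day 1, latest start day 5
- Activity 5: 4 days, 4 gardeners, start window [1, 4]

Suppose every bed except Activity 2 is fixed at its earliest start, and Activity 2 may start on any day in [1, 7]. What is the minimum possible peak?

10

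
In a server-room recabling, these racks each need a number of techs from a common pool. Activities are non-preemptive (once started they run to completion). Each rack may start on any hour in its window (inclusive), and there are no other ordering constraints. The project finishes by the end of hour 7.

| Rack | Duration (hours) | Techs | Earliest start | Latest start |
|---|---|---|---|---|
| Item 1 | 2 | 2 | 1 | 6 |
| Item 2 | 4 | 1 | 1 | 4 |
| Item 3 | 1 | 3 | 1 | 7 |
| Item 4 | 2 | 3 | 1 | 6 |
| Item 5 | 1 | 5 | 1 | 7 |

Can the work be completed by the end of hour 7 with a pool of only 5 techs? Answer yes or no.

yes

Schedule Item 1@1, Item 2@1, Item 3@3, Item 4@4, Item 5@6: h1:3  h2:3  h3:4  h4:4  h5:3  h6:5  h7:0 — peak 5 ≤ 5.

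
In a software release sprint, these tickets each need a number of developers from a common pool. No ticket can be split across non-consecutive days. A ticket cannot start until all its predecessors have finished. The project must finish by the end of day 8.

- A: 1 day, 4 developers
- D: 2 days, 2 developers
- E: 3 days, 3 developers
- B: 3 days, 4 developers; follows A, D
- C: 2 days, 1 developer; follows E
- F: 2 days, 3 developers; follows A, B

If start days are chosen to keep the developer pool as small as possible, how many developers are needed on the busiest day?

Early-start (A@1, D@1, E@1, B@3, C@4, F@6) gives peak 9: d1:9  d2:5  d3:7  d4:5  d5:5  d6:3  d7:3  d8:0.
Shift E→2, C→5.
Schedule A@1, D@1, E@2, B@3, C@5, F@6: d1:6  d2:5  d3:7  d4:7  d5:5  d6:4  d7:3  d8:0 — peak 7.

7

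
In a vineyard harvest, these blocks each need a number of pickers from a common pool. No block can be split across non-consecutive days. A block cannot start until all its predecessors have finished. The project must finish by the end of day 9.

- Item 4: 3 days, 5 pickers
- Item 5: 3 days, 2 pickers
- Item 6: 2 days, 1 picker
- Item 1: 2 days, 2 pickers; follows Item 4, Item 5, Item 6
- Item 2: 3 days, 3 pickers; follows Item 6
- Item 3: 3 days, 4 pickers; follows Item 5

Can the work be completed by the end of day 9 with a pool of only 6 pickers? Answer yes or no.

Schedule Item 4@1, Item 5@4, Item 6@1, Item 1@7, Item 2@4, Item 3@7: d1:6  d2:6  d3:5  d4:5  d5:5  d6:5  d7:6  d8:6  d9:4 — peak 6 ≤ 6.

yes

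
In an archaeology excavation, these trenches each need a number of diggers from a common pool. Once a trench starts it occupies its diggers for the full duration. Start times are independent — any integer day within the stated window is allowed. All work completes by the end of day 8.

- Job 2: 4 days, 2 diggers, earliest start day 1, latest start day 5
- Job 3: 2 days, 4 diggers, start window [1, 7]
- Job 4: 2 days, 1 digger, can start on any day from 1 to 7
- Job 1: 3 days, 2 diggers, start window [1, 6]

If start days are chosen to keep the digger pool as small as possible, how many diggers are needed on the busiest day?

Early-start (Job 2@1, Job 3@1, Job 4@1, Job 1@1) gives peak 9: d1:9  d2:9  d3:4  d4:2  d5:0  d6:0  d7:0  d8:0.
Shift Job 3→5, Job 4→7.
Schedule Job 2@1, Job 3@5, Job 4@7, Job 1@1: d1:4  d2:4  d3:4  d4:2  d5:4  d6:4  d7:1  d8:1 — peak 4.

4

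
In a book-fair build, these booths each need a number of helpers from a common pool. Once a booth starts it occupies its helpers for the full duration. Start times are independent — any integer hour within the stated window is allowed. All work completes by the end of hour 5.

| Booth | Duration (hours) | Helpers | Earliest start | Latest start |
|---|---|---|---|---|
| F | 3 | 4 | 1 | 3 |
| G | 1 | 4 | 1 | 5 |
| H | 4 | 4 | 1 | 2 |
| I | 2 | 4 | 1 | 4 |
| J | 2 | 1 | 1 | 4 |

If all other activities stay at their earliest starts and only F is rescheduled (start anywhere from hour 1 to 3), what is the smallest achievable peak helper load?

13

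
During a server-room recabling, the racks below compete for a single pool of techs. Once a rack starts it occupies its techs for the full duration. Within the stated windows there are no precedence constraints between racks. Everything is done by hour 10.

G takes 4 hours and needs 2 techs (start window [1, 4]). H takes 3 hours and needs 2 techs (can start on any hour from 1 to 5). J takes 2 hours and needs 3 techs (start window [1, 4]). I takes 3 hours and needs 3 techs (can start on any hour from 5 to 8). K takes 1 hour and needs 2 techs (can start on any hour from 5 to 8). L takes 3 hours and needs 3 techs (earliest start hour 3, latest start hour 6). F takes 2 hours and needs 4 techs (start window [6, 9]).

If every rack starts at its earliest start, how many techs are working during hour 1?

7

At early start, hour 1 has: G, H, J.
Demand: 2 + 2 + 3 = 7.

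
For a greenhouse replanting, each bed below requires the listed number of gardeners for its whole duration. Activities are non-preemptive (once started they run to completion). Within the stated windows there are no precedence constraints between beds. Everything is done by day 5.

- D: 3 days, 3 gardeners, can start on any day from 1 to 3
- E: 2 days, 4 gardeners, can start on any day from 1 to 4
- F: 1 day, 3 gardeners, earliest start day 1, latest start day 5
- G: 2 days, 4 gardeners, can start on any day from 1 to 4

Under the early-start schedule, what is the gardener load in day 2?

At early start, day 2 has: D, E, G.
Demand: 3 + 4 + 4 = 11.

11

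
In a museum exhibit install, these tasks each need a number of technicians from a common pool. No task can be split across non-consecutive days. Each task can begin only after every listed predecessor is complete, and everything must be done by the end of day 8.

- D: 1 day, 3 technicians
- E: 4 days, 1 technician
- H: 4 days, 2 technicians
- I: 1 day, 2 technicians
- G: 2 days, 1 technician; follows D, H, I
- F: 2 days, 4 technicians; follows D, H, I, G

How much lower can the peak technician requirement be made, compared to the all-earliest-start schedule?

3

Early-start peak: d1:8  d2:3  d3:3  d4:3  d5:1  d6:1  d7:4  d8:4 ⇒ 8.
Leveled (D@1, E@2, H@1, I@2, G@5, F@7): d1:5  d2:5  d3:3  d4:3  d5:2  d6:1  d7:4  d8:4 ⇒ 5.
Reduction 8 − 5 = 3.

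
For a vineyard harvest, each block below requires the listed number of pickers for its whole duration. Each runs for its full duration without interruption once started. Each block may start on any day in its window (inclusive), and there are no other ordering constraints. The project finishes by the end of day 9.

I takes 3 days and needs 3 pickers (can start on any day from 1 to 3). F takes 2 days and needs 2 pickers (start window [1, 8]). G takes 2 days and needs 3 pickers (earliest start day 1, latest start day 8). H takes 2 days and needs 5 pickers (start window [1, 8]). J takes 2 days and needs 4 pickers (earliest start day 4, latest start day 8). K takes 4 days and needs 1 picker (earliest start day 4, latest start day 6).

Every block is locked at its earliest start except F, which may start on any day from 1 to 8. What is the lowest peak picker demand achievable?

11

F@1: d1:13  d2:13  d3:3  d4:5  d5:5  d6:1  d7:1  d8:0  d9:0 → peak 13
F@2: d1:11  d2:13  d3:5  d4:5  d5:5  d6:1  d7:1  d8:0  d9:0 → peak 13
F@3: d1:11  d2:11  d3:5  d4:7  d5:5  d6:1  d7:1  d8:0  d9:0 → peak 11
F@4: d1:11  d2:11  d3:3  d4:7  d5:7  d6:1  d7:1  d8:0  d9:0 → peak 11
F@5: d1:11  d2:11  d3:3  d4:5  d5:7  d6:3  d7:1  d8:0  d9:0 → peak 11
F@6: d1:11  d2:11  d3:3  d4:5  d5:5  d6:3  d7:3  d8:0  d9:0 → peak 11
F@7: d1:11  d2:11  d3:3  d4:5  d5:5  d6:1  d7:3  d8:2  d9:0 → peak 11
F@8: d1:11  d2:11  d3:3  d4:5  d5:5  d6:1  d7:1  d8:2  d9:2 → peak 11
Best is F@3, peak 11.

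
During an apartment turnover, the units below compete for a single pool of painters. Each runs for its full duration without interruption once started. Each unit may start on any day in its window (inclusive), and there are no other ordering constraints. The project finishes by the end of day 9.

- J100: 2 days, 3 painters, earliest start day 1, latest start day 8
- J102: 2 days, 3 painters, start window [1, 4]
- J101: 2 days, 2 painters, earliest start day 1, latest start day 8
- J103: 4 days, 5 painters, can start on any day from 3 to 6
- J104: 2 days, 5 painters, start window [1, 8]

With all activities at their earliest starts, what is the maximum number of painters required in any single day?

13

Early-start schedule: J100@1, J102@1, J101@1, J103@3, J104@1.
Load per day: day 1: 13, day 2: 13, day 3: 5, day 4: 5, day 5: 5, day 6: 5, day 7: 0, day 8: 0, day 9: 0.
Peak is 13.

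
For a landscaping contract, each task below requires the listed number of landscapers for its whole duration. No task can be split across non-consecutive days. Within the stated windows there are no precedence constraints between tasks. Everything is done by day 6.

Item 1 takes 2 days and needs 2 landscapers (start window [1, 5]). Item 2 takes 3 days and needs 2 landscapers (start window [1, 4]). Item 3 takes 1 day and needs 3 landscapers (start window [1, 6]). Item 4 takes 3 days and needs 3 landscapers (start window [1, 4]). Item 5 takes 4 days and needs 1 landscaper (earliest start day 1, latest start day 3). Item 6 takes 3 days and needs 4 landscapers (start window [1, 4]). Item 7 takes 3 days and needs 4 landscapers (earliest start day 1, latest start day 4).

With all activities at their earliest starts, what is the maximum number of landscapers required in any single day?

19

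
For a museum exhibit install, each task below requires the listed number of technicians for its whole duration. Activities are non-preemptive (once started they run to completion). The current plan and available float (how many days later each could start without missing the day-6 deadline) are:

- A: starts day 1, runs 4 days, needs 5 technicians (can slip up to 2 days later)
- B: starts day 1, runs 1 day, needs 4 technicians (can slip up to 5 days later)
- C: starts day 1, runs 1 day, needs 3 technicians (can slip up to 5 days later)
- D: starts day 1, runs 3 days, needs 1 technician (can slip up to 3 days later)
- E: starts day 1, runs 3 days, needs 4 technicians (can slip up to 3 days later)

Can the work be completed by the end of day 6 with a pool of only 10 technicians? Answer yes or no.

yes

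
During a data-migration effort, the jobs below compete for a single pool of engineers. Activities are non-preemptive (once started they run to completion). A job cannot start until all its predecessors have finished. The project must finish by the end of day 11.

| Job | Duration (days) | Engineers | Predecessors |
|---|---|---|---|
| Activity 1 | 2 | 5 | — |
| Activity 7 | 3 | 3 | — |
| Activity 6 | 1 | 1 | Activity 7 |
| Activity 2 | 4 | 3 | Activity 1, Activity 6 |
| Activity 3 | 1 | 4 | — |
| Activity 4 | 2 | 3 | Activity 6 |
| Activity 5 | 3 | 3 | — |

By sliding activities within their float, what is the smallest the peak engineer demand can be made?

Early-start (Activity 1@1, Activity 7@1, Activity 6@4, Activity 2@5, Activity 3@1, Activity 4@5, Activity 5@1) gives peak 15: d1:15  d2:11  d3:6  d4:1  d5:6  d6:6  d7:3  d8:3  d9:0  d10:0  d11:0.
Shift Activity 7→3, Activity 6→6, Activity 2→7, Activity 3→6, Activity 4→7, Activity 5→3.
Schedule Activity 1@1, Activity 7@3, Activity 6@6, Activity 2@7, Activity 3@6, Activity 4@7, Activity 5@3: d1:5  d2:5  d3:6  d4:6  d5:6  d6:5  d7:6  d8:6  d9:3  d10:3  d11:0 — peak 6.

6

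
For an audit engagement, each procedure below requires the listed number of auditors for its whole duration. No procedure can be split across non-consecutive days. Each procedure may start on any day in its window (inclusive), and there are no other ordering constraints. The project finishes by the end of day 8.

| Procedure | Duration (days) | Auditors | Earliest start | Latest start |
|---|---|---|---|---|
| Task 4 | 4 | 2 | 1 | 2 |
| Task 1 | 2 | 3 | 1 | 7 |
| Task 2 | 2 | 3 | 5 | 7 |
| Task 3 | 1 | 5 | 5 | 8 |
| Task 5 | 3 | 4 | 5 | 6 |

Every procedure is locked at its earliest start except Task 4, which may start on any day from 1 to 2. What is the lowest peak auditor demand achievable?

12

Task 4@1: d1:5  d2:5  d3:2  d4:2  d5:12  d6:7  d7:4  d8:0 → peak 12
Task 4@2: d1:3  d2:5  d3:2  d4:2  d5:14  d6:7  d7:4  d8:0 → peak 14
Best is Task 4@1, peak 12.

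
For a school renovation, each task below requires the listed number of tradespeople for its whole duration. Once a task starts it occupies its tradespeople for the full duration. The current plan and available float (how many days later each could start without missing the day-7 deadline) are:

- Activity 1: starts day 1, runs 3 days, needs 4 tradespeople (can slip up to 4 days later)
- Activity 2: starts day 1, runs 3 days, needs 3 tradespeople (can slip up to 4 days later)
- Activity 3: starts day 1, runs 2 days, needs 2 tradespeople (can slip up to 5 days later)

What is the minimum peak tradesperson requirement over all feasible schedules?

Early-start (Activity 1@1, Activity 2@1, Activity 3@1) gives peak 9: d1:9  d2:9  d3:7  d4:0  d5:0  d6:0  d7:0.
Shift Activity 2→4, Activity 3→4.
Schedule Activity 1@1, Activity 2@4, Activity 3@4: d1:4  d2:4  d3:4  d4:5  d5:5  d6:3  d7:0 — peak 5.

5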